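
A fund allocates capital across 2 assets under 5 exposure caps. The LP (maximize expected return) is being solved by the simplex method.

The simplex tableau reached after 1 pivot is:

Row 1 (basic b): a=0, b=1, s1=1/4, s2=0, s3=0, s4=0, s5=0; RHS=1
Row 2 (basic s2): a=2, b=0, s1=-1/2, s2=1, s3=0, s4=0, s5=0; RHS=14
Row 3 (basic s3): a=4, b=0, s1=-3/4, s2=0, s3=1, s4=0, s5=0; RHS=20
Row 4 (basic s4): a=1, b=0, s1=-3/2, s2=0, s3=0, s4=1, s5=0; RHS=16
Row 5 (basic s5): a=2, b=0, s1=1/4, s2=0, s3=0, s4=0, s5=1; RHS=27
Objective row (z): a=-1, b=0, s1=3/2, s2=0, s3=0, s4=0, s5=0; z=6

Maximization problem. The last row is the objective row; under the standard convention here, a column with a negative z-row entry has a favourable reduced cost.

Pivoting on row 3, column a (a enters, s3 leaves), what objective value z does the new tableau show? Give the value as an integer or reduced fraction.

11

Minimum ratio for a: 20/4 = 5.
z changes by −(z-row coeff of a)·ratio = −(-1)·5 = 5.
New z = 6 + 5 = 11.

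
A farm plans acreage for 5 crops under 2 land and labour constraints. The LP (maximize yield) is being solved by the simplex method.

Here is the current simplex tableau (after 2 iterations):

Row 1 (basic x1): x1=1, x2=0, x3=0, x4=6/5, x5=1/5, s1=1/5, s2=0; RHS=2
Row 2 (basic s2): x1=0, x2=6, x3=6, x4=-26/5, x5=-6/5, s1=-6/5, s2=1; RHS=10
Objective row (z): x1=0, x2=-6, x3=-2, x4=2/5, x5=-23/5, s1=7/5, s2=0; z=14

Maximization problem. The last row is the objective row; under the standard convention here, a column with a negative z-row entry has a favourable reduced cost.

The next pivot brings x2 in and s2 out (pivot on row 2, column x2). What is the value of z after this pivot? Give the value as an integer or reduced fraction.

Minimum ratio for x2: 10/6 = 5/3.
z changes by −(z-row coeff of x2)·ratio = −(-6)·(5/3) = 10.
New z = 14 + 10 = 24.

24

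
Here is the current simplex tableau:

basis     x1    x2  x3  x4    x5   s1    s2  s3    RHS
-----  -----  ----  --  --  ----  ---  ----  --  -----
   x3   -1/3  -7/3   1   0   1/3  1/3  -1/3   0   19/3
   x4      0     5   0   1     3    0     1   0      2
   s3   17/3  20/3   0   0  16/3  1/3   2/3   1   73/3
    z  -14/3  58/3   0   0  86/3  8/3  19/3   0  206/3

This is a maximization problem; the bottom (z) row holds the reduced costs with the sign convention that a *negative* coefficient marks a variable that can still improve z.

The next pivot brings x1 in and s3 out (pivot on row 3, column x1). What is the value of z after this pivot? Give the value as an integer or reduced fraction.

1508/17

Minimum ratio for x1: (73/3)/(17/3) = 73/17.
z changes by −(z-row coeff of x1)·ratio = −(-14/3)·(73/17) = 1022/51.
New z = 206/3 + (1022/51) = 1508/17.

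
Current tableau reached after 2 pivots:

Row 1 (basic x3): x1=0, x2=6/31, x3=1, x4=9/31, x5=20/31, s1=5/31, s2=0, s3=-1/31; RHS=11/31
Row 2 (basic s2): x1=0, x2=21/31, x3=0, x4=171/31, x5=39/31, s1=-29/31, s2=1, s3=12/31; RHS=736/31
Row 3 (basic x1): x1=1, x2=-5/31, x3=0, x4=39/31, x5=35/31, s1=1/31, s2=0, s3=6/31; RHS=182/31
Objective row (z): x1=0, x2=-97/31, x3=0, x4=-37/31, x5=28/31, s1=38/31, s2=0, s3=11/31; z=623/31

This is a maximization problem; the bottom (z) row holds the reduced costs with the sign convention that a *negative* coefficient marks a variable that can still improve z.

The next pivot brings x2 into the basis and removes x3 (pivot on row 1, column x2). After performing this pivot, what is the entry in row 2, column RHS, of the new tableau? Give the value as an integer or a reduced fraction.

45/2

Pivot element is row 1, column x2: 6/31.
Normalize row 1: new (row 1, RHS) = (11/31)/(6/31) = 11/6.
row 2 ← row 2 − (21/31)·(new row 1): 736/31 − (21/31)·(11/6) = 45/2.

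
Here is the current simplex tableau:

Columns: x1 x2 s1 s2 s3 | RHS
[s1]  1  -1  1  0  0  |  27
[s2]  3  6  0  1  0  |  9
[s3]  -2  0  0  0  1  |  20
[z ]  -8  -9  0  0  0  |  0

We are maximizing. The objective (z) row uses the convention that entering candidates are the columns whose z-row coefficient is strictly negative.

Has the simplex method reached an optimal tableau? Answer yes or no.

Column x1 has objective-row coefficient -8, which is negative; an improving pivot exists, so not yet optimal.

no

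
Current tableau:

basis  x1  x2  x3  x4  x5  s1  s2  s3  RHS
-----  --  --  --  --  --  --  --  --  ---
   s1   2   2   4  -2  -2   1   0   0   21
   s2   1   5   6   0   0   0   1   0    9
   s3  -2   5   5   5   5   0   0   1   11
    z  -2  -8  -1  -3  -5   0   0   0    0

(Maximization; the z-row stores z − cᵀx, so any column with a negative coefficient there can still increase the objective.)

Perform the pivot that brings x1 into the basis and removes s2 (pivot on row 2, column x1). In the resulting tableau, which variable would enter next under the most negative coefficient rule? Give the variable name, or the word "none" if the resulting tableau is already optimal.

Pivot element 1. New z-row = old z-row − (-2)·(row 2/1).
Updated z-row coefficients: x1: 0, x2: 2, x3: 11, x4: -3, x5: -5, s1: 0, s2: 2, s3: 0.
The most negative is -5 in column x5, so x5 would enter next.

x5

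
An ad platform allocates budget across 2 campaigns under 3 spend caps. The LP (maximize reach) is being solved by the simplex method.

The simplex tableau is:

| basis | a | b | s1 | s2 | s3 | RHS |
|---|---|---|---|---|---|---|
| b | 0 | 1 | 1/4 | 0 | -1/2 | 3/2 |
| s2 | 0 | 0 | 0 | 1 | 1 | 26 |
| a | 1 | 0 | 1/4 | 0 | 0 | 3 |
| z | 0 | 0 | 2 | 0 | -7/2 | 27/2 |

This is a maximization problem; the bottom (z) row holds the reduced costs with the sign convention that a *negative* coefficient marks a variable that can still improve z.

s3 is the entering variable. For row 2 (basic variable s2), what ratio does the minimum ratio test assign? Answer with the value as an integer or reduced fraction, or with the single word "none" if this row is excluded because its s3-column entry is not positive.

26

Ratio = RHS / (s3 entry) = 26 / 1 = 26.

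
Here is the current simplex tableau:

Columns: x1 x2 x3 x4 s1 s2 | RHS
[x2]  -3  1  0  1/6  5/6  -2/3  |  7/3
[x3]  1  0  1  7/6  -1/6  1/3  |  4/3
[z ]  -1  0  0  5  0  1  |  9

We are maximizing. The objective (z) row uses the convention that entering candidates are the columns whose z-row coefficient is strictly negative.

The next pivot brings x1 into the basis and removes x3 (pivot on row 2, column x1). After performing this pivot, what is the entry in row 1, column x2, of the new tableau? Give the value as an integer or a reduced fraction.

Pivot element is row 2, column x1: 1.
Normalize row 2: new (row 2, x2) = 0/1 = 0.
row 1 ← row 1 − (-3)·(new row 2): 1 − (-3)·0 = 1.

1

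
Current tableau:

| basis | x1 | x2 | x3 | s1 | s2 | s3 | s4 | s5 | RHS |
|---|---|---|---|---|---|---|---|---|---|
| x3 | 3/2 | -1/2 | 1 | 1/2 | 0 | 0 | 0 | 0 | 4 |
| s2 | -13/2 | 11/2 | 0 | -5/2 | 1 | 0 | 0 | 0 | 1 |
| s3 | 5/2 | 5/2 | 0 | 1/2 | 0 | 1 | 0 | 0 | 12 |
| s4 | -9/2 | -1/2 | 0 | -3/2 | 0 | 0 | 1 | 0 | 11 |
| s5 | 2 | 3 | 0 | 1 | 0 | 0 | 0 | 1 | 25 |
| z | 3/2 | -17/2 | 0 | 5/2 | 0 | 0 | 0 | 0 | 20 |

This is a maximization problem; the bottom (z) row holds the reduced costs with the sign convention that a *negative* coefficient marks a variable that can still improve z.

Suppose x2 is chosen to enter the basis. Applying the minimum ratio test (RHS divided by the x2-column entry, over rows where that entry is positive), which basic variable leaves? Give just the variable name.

Ratios: row 1 (x3): entry -1/2 ≤ 0, skip; row 2 (s2): 1/(11/2) = 2/11; row 3 (s3): 12/(5/2) = 24/5; row 4 (s4): entry -1/2 ≤ 0, skip; row 5 (s5): 25/3 = 25/3.
Minimum ratio 2/11 is in the s2 row, so s2 leaves.

s2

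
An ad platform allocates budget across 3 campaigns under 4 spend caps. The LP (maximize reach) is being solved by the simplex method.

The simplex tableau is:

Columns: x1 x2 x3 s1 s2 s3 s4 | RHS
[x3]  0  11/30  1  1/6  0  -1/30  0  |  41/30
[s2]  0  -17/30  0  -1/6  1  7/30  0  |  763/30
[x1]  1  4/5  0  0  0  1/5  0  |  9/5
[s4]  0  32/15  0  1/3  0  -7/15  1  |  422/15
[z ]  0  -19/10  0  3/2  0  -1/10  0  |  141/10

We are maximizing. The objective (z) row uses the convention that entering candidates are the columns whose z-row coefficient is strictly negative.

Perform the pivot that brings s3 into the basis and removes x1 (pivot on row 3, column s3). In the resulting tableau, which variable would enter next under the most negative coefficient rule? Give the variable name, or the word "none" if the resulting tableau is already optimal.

x2

Pivot element 1/5. New z-row = old z-row − (-1/10)·(row 3/(1/5)).
Updated z-row coefficients: x1: 1/2, x2: -3/2, x3: 0, s1: 3/2, s2: 0, s3: 0, s4: 0.
The most negative is -3/2 in column x2, so x2 would enter next.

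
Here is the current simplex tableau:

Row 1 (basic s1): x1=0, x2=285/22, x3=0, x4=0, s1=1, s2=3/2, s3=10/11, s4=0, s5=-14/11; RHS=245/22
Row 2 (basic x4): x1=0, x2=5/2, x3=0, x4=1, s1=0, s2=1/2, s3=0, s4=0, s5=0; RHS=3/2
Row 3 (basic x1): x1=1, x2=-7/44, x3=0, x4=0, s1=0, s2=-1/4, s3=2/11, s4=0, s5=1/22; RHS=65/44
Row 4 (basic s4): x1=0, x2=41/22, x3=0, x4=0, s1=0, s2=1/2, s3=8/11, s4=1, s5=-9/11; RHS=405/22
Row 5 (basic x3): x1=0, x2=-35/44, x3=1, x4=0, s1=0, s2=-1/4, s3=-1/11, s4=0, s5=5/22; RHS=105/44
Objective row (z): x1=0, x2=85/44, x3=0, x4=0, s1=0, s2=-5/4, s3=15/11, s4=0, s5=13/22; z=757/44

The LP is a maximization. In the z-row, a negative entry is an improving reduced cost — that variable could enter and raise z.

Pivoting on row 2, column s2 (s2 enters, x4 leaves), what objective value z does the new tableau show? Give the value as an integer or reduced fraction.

Minimum ratio for s2: (3/2)/(1/2) = 3.
z changes by −(z-row coeff of s2)·ratio = −(-5/4)·3 = 15/4.
New z = 757/44 + (15/4) = 461/22.

461/22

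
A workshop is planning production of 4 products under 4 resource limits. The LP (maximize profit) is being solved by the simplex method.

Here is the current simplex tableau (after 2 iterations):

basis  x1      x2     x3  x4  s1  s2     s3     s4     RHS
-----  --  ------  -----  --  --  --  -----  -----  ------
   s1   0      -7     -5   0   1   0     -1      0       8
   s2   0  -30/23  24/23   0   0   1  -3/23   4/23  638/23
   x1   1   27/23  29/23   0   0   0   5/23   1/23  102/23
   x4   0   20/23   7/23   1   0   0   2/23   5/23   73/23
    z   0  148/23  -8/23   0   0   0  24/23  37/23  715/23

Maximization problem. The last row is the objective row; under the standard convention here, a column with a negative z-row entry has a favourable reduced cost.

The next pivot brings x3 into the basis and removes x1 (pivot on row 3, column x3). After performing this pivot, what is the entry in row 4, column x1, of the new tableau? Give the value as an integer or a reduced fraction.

-7/29

Pivot element is row 3, column x3: 29/23.
Normalize row 3: new (row 3, x1) = 1/(29/23) = 23/29.
row 4 ← row 4 − (7/23)·(new row 3): 0 − (7/23)·(23/29) = -7/29.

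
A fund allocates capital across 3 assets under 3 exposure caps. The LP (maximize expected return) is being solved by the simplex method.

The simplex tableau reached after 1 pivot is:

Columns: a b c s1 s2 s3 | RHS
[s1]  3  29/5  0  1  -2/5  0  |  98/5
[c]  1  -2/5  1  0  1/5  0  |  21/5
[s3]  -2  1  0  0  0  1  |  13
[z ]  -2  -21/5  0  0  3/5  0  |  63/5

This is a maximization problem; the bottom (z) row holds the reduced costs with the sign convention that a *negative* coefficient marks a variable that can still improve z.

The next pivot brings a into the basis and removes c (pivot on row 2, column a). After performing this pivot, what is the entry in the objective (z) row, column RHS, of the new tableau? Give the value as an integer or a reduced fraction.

Pivot element is row 2, column a: 1.
Normalize row 2: new (row 2, RHS) = (21/5)/1 = 21/5.
z-row ← z-row − (-2)·(new row 2): 63/5 − (-2)·(21/5) = 21.

21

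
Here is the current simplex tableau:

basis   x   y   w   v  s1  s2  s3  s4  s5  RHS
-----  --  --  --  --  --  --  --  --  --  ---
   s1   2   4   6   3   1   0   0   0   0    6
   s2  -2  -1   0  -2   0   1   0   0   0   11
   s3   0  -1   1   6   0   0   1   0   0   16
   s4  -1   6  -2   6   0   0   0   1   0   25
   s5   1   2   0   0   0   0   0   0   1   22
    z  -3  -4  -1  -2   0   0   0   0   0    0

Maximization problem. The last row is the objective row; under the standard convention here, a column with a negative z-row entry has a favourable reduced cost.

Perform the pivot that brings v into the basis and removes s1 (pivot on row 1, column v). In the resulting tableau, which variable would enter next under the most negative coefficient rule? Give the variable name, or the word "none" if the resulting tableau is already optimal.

x

Pivot element 3. New z-row = old z-row − (-2)·(row 1/3).
Updated z-row coefficients: x: -5/3, y: -4/3, w: 3, v: 0, s1: 2/3, s2: 0, s3: 0, s4: 0, s5: 0.
The most negative is -5/3 in column x, so x would enter next.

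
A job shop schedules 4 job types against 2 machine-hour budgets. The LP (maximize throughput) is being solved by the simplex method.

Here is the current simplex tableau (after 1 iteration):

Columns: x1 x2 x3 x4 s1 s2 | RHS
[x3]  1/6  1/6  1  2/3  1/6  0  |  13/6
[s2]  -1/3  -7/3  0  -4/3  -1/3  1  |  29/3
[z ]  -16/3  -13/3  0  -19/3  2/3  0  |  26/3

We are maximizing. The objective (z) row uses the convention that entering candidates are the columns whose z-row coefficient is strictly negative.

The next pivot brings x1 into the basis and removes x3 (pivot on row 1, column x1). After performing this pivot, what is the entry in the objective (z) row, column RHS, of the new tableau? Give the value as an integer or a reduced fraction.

78

Pivot element is row 1, column x1: 1/6.
Normalize row 1: new (row 1, RHS) = (13/6)/(1/6) = 13.
z-row ← z-row − (-16/3)·(new row 1): 26/3 − (-16/3)·13 = 78.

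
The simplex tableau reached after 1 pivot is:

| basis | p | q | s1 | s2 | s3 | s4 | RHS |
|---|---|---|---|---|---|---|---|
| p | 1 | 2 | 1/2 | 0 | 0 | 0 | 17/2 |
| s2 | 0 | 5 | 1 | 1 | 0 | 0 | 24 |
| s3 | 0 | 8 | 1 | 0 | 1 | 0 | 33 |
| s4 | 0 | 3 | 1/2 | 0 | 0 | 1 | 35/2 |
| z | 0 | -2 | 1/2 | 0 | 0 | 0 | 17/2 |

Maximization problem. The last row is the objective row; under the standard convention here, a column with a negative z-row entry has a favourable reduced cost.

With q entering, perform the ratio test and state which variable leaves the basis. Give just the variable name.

s3

Ratios: row 1 (p): (17/2)/2 = 17/4; row 2 (s2): 24/5 = 24/5; row 3 (s3): 33/8 = 33/8; row 4 (s4): (35/2)/3 = 35/6.
Minimum ratio 33/8 is in the s3 row, so s3 leaves.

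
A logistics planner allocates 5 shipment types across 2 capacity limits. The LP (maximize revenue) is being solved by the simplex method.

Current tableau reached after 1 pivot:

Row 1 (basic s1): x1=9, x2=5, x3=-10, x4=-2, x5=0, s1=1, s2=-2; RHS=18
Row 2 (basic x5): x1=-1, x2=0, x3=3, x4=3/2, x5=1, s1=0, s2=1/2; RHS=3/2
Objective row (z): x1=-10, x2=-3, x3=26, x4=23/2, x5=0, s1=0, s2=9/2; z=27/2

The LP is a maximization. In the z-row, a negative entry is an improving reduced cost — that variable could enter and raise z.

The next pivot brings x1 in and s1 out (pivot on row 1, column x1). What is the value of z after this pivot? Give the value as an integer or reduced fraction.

67/2

Minimum ratio for x1: 18/9 = 2.
z changes by −(z-row coeff of x1)·ratio = −(-10)·2 = 20.
New z = 27/2 + 20 = 67/2.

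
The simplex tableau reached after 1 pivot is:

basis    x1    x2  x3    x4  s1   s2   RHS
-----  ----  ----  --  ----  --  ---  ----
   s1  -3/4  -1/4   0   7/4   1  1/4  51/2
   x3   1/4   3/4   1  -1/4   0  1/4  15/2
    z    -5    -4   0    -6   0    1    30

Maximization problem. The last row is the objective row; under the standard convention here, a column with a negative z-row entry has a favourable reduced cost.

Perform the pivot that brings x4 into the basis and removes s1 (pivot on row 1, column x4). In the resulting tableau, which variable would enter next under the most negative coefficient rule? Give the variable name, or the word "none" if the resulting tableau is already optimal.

Pivot element 7/4. New z-row = old z-row − (-6)·(row 1/(7/4)).
Updated z-row coefficients: x1: -53/7, x2: -34/7, x3: 0, x4: 0, s1: 24/7, s2: 13/7.
The most negative is -53/7 in column x1, so x1 would enter next.

x1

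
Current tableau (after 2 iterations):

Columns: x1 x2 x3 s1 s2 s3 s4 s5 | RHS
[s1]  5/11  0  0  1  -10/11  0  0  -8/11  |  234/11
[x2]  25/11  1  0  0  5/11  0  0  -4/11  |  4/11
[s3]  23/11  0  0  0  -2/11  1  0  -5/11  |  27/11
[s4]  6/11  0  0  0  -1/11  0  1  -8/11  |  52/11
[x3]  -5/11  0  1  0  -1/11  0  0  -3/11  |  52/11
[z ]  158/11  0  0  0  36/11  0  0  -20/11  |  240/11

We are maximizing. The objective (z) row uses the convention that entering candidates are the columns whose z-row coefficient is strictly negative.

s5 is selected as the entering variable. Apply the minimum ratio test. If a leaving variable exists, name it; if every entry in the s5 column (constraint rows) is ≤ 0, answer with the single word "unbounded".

unbounded

s5-column entries: row 1: -8/11, row 2: -4/11, row 3: -5/11, row 4: -8/11, row 5: -3/11. All ≤ 0, so s5 can increase without bound; the LP is unbounded in this direction.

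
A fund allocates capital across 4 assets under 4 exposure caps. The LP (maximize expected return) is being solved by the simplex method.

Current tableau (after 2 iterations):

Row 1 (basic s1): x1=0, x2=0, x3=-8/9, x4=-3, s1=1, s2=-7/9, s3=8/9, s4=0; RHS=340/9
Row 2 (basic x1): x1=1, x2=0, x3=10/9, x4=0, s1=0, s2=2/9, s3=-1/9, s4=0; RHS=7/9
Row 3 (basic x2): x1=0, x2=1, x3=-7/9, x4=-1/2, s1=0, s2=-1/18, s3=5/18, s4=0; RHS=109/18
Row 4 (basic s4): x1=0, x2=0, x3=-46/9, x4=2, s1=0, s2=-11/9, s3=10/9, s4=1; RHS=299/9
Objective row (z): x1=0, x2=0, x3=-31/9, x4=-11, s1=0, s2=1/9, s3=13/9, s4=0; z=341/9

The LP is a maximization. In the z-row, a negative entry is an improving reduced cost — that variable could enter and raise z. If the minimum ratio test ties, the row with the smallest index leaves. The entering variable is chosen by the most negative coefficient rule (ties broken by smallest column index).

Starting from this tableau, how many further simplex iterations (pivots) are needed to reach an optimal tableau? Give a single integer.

3

pivot: x4 in, s4 out → z = 3971/18
pivot: x3 in, x1 out → z = 2427/10
pivot: s2 in, x3 out → z = 975/4
No improving column remains; optimal.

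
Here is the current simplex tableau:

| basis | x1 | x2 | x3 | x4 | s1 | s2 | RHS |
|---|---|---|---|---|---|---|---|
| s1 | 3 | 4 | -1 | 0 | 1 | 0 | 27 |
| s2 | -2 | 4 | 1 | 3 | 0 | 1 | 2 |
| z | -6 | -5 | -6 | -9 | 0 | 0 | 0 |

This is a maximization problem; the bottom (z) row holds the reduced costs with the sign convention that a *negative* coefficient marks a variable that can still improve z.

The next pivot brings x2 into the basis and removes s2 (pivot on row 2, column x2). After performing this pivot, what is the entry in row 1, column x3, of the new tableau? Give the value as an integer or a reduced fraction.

Pivot element is row 2, column x2: 4.
Normalize row 2: new (row 2, x3) = 1/4 = 1/4.
row 1 ← row 1 − 4·(new row 2): -1 − 4·(1/4) = -2.

-2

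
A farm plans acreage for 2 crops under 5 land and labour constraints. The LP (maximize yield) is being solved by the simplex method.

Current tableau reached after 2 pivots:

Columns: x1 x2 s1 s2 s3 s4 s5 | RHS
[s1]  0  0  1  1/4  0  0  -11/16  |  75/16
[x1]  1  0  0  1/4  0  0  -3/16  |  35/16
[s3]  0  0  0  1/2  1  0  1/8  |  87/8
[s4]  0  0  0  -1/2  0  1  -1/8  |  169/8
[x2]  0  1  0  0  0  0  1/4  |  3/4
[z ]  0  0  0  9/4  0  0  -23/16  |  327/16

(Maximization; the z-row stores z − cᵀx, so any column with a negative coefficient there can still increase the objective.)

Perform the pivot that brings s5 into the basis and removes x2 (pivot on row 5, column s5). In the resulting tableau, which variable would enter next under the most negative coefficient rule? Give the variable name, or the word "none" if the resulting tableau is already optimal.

Pivot element 1/4. New z-row = old z-row − (-23/16)·(row 5/(1/4)).
Updated z-row coefficients: x1: 0, x2: 23/4, s1: 0, s2: 9/4, s3: 0, s4: 0, s5: 0.
No coefficient is strictly negative; the tableau after this pivot is optimal.

none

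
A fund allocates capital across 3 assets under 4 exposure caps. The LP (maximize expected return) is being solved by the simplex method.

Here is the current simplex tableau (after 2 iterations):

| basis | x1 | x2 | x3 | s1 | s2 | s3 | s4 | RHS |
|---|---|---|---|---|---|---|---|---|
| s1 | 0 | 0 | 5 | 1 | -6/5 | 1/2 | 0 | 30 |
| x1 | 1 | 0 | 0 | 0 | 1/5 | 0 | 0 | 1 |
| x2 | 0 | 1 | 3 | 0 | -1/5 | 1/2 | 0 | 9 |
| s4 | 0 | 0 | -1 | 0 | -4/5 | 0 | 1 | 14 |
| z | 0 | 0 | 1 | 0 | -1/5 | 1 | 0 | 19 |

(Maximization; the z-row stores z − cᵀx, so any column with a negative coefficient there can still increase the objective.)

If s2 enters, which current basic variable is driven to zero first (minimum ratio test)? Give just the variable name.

x1

Ratios: row 1 (s1): entry -6/5 ≤ 0, skip; row 2 (x1): 1/(1/5) = 5; row 3 (x2): entry -1/5 ≤ 0, skip; row 4 (s4): entry -4/5 ≤ 0, skip.
Minimum ratio 5 is in the x1 row, so x1 leaves.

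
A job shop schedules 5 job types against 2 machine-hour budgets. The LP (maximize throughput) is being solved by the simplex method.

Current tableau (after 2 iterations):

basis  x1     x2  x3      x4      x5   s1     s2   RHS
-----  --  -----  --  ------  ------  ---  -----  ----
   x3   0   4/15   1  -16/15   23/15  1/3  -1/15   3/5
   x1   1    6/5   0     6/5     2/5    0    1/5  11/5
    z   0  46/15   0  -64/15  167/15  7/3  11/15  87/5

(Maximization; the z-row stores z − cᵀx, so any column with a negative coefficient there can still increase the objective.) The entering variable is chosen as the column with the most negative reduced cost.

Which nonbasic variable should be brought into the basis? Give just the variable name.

Objective-row coefficients: x1: 0, x2: 46/15, x3: 0, x4: -64/15, x5: 167/15, s1: 7/3, s2: 11/15.
The most negative is -64/15 in column x4, so x4 enters.

x4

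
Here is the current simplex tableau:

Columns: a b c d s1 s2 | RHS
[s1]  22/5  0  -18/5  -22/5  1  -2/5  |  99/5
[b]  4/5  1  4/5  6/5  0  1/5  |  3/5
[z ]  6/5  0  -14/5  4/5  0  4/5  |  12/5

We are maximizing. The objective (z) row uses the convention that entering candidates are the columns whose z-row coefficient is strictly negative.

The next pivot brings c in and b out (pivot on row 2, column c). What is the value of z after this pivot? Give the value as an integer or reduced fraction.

Minimum ratio for c: (3/5)/(4/5) = 3/4.
z changes by −(z-row coeff of c)·ratio = −(-14/5)·(3/4) = 21/10.
New z = 12/5 + (21/10) = 9/2.

9/2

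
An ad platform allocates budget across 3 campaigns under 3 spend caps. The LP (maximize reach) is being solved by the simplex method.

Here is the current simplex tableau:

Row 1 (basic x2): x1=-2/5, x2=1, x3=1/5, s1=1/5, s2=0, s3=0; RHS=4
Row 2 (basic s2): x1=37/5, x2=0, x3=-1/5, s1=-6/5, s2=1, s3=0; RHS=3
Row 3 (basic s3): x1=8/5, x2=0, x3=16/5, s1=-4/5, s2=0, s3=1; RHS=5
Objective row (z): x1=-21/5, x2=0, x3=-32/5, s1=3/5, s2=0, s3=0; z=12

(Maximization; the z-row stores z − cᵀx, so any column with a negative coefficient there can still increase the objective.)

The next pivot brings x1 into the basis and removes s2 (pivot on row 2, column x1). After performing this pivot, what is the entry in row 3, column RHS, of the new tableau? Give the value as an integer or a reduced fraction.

161/37

Pivot element is row 2, column x1: 37/5.
Normalize row 2: new (row 2, RHS) = 3/(37/5) = 15/37.
row 3 ← row 3 − (8/5)·(new row 2): 5 − (8/5)·(15/37) = 161/37.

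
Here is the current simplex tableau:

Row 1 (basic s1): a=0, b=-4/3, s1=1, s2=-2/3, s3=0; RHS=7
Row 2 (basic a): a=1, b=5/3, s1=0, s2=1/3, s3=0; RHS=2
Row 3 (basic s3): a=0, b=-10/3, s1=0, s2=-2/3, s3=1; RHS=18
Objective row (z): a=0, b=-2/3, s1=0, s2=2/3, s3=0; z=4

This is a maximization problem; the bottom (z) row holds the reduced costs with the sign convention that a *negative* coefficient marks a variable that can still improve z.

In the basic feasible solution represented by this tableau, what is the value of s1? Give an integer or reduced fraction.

s1 is basic (row 1); its value is the RHS of that row: 7.

7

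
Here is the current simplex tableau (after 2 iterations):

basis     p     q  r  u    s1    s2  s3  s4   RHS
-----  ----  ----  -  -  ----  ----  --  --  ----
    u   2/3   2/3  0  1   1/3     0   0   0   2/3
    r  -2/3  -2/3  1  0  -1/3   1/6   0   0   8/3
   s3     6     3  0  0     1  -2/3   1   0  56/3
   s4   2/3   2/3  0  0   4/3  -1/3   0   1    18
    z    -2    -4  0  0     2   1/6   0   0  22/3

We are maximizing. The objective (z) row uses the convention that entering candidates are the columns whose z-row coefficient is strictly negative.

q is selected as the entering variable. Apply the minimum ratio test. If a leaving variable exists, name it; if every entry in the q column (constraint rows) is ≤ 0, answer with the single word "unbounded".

u

Ratios: row 1 (u): (2/3)/(2/3) = 1; row 2 (r): entry -2/3 ≤ 0, skip; row 3 (s3): (56/3)/3 = 56/9; row 4 (s4): 18/(2/3) = 27.
Minimum ratio is in the u row, so u leaves.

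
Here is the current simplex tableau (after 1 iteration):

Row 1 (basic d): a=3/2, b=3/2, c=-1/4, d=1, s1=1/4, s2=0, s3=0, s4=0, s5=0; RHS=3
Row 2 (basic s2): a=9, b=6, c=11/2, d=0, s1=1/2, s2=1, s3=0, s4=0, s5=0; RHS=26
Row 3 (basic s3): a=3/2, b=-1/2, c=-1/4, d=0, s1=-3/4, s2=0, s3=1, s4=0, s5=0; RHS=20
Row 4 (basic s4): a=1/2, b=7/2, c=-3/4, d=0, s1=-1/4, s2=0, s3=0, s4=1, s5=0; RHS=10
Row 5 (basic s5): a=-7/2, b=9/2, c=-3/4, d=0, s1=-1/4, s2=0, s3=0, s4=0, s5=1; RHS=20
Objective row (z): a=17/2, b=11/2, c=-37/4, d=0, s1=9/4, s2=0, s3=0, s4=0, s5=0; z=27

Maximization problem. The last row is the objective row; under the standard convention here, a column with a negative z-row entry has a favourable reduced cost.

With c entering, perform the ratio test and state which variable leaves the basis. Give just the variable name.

Ratios: row 1 (d): entry -1/4 ≤ 0, skip; row 2 (s2): 26/(11/2) = 52/11; row 3 (s3): entry -1/4 ≤ 0, skip; row 4 (s4): entry -3/4 ≤ 0, skip; row 5 (s5): entry -3/4 ≤ 0, skip.
Minimum ratio 52/11 is in the s2 row, so s2 leaves.

s2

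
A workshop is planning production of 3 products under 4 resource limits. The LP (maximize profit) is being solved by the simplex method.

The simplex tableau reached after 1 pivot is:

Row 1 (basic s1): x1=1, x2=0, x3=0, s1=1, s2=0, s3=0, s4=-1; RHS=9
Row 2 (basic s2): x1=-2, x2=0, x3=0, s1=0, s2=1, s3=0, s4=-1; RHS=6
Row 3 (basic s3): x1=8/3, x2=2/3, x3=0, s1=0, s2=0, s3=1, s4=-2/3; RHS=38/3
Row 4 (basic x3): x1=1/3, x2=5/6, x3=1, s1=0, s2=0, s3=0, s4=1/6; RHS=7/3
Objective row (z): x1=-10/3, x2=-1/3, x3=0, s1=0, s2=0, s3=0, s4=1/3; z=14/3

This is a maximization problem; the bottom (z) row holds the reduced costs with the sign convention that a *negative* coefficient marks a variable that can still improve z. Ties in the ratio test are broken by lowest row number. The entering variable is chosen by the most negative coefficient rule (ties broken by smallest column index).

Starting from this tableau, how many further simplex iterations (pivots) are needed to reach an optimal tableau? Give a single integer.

pivot: x1 in, s3 out → z = 41/2
pivot: s4 in, x3 out → z = 22
No improving column remains; optimal.

2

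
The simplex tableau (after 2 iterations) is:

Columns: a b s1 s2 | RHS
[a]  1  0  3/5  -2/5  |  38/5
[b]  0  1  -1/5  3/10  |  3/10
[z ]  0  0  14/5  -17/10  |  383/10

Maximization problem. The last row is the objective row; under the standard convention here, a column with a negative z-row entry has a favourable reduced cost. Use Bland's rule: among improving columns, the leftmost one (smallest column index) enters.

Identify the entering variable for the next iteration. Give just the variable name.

s2

Objective-row coefficients: a: 0, b: 0, s1: 14/5, s2: -17/10.
Improving columns: s2. Bland's rule picks the smallest column index → s2.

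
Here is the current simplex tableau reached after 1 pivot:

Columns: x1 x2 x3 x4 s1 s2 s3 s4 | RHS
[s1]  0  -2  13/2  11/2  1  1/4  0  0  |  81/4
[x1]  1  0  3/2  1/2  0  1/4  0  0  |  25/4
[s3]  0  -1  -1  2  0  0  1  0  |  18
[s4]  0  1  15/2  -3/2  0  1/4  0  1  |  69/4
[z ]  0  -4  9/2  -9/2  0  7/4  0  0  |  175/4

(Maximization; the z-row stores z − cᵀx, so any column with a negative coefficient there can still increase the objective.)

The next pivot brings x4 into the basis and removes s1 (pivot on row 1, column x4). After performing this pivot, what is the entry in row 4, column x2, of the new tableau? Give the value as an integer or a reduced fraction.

5/11

Pivot element is row 1, column x4: 11/2.
Normalize row 1: new (row 1, x2) = (-2)/(11/2) = -4/11.
row 4 ← row 4 − (-3/2)·(new row 1): 1 − (-3/2)·(-4/11) = 5/11.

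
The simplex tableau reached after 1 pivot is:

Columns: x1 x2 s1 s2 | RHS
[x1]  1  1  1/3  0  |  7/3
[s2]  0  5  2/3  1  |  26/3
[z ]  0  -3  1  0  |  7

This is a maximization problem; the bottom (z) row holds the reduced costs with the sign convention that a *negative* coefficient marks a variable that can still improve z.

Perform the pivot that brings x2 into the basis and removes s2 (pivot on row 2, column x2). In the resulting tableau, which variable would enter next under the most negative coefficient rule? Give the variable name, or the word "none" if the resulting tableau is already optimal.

Pivot element 5. New z-row = old z-row − (-3)·(row 2/5).
Updated z-row coefficients: x1: 0, x2: 0, s1: 7/5, s2: 3/5.
No coefficient is strictly negative; the tableau after this pivot is optimal.

none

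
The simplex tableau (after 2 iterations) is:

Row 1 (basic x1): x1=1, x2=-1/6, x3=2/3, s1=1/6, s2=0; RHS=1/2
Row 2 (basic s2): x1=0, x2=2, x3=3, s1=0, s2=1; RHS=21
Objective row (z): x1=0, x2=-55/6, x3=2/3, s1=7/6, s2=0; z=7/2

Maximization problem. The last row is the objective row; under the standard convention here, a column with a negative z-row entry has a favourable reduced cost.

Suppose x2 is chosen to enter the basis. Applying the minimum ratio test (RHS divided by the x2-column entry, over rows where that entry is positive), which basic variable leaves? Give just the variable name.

s2

Ratios: row 1 (x1): entry -1/6 ≤ 0, skip; row 2 (s2): 21/2 = 21/2.
Minimum ratio 21/2 is in the s2 row, so s2 leaves.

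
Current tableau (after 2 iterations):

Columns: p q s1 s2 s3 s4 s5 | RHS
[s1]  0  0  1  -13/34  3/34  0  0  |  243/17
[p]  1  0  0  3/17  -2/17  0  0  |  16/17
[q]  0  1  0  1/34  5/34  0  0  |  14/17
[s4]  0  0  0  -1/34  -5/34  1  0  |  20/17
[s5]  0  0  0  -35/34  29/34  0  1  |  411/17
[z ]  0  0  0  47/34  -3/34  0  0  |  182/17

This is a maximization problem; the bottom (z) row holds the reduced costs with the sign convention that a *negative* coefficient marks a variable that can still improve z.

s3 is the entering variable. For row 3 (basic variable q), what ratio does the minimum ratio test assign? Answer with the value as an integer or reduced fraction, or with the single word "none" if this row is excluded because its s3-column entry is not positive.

28/5

Ratio = RHS / (s3 entry) = (14/17) / (5/34) = 28/5.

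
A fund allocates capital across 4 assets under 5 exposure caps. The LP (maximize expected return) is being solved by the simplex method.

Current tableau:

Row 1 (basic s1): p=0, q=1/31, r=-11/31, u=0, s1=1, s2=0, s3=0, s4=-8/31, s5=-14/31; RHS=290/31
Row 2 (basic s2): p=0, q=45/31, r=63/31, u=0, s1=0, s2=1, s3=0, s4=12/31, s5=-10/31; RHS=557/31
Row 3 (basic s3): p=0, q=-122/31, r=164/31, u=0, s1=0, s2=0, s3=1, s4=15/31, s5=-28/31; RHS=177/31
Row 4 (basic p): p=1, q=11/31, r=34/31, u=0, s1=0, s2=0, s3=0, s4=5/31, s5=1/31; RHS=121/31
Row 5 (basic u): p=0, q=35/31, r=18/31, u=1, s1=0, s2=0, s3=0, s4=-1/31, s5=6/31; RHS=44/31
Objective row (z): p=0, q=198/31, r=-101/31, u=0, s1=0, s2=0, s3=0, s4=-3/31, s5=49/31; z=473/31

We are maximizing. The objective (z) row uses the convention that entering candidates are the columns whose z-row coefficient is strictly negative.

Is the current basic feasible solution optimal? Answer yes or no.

Column r has objective-row coefficient -101/31, which is negative; an improving pivot exists, so not yet optimal.

no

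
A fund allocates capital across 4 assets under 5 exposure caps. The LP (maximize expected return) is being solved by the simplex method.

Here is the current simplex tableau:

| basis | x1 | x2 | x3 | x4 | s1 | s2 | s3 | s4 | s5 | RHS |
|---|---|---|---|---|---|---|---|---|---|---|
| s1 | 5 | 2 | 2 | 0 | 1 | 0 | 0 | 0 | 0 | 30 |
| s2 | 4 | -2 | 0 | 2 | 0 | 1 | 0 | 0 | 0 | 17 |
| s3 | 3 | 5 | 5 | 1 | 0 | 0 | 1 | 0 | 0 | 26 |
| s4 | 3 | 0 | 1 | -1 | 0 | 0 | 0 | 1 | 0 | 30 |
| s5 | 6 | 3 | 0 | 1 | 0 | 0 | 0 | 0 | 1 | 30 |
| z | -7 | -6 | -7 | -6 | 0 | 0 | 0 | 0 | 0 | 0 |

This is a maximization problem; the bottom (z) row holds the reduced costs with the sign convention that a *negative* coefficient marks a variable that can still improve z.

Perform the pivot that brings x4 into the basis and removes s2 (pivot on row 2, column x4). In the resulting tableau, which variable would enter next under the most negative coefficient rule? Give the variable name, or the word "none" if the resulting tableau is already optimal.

Pivot element 2. New z-row = old z-row − (-6)·(row 2/2).
Updated z-row coefficients: x1: 5, x2: -12, x3: -7, x4: 0, s1: 0, s2: 3, s3: 0, s4: 0, s5: 0.
The most negative is -12 in column x2, so x2 would enter next.

x2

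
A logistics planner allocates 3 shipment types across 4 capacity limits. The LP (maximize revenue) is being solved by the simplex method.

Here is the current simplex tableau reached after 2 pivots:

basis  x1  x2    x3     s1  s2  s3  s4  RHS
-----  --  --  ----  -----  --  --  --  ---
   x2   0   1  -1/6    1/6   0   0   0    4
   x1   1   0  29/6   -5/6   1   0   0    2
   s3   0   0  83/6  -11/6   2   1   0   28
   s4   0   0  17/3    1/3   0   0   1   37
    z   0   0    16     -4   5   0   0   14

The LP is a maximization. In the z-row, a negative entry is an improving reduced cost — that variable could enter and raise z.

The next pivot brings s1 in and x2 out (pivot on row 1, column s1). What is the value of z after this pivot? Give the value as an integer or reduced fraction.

110

Minimum ratio for s1: 4/(1/6) = 24.
z changes by −(z-row coeff of s1)·ratio = −(-4)·24 = 96.
New z = 14 + 96 = 110.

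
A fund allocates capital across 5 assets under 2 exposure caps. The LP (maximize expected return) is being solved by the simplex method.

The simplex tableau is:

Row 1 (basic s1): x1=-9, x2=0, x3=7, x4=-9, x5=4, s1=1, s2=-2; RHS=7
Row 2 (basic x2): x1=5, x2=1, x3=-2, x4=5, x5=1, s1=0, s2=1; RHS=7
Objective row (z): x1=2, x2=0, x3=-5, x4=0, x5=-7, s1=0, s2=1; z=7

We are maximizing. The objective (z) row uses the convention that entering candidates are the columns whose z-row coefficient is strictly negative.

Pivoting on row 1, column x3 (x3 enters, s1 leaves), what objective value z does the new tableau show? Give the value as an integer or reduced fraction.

Minimum ratio for x3: 7/7 = 1.
z changes by −(z-row coeff of x3)·ratio = −(-5)·1 = 5.
New z = 7 + 5 = 12.

12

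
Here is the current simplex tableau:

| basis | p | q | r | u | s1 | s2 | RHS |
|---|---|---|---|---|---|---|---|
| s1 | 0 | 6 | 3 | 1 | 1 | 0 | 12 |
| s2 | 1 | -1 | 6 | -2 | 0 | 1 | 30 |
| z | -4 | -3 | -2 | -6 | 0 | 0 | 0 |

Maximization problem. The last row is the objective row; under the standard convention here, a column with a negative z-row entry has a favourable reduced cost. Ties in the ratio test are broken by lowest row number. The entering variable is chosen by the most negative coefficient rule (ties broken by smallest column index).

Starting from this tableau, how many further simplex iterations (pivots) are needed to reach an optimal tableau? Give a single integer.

2

pivot: u in, s1 out → z = 72
pivot: p in, s2 out → z = 288
No improving column remains; optimal.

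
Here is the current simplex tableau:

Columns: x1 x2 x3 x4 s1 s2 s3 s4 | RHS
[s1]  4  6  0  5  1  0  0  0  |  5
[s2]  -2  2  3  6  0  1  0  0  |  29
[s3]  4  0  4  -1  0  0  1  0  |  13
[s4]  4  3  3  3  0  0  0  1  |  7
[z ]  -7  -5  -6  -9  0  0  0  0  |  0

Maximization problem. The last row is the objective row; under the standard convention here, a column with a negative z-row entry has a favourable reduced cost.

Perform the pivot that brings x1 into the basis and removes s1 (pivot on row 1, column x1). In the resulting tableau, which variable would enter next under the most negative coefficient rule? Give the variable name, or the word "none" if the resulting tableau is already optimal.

x3

Pivot element 4. New z-row = old z-row − (-7)·(row 1/4).
Updated z-row coefficients: x1: 0, x2: 11/2, x3: -6, x4: -1/4, s1: 7/4, s2: 0, s3: 0, s4: 0.
The most negative is -6 in column x3, so x3 would enter next.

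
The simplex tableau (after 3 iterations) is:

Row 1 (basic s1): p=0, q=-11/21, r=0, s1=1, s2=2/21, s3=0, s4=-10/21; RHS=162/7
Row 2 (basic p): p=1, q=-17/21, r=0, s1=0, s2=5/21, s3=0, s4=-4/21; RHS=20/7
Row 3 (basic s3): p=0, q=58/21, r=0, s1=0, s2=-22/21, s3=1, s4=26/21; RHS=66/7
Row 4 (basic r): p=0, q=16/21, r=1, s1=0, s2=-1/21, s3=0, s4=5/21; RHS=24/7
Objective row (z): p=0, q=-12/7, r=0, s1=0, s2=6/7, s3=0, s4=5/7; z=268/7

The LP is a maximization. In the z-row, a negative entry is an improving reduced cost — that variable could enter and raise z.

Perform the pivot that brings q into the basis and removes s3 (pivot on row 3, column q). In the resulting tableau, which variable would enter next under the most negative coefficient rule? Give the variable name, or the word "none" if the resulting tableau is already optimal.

none

Pivot element 58/21. New z-row = old z-row − (-12/7)·(row 3/(58/21)).
Updated z-row coefficients: p: 0, q: 0, r: 0, s1: 0, s2: 6/29, s3: 18/29, s4: 43/29.
No coefficient is strictly negative; the tableau after this pivot is optimal.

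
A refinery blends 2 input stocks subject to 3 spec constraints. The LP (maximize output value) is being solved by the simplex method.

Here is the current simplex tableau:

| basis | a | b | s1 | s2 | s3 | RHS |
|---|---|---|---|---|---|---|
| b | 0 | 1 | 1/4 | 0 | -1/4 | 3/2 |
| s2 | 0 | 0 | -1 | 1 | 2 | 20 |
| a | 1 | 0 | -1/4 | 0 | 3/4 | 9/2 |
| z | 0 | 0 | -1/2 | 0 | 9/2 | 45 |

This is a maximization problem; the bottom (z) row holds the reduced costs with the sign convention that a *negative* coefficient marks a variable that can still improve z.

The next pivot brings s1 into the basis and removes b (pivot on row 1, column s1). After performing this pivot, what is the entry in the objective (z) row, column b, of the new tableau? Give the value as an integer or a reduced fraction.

2

Pivot element is row 1, column s1: 1/4.
Normalize row 1: new (row 1, b) = 1/(1/4) = 4.
z-row ← z-row − (-1/2)·(new row 1): 0 − (-1/2)·4 = 2.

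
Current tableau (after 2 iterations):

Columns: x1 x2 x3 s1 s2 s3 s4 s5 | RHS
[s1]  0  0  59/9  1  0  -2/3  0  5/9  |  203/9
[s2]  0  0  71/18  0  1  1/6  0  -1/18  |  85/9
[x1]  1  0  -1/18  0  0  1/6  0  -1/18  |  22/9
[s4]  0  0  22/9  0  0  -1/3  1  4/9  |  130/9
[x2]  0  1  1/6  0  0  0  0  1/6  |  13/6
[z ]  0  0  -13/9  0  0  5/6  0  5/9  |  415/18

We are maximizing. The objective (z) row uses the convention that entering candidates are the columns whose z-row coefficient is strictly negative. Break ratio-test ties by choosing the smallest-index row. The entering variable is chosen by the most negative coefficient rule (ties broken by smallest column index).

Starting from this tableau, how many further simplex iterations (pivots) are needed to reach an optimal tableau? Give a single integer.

1

pivot: x3 in, s2 out → z = 3765/142
No improving column remains; optimal.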